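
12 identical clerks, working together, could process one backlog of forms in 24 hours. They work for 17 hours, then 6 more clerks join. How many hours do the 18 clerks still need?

14/3 hours

One clerk does 1/288 of the job per hour.
After 17 hours with 12 clerks, 17/24 is done (7/24 left).
With 18 clerks the rate is 18/288 = 1/16, so the rest takes 7/24 ÷ 1/16 = 14/3 hours.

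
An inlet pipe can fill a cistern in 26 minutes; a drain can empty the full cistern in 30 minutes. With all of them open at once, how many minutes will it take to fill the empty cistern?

Net rate = 1/26 − 1/30 = (15 − 13)/390 = 2/390 = 1/195 per minute.
Filling time = 1 ÷ (1/195) = 195 minutes.

195 minutes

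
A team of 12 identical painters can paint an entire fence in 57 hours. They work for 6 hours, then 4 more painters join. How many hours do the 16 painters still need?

One painter does 1/684 of the job per hour.
After 6 hours with 12 painters, 2/19 is done (17/19 left).
With 16 painters the rate is 16/684 = 4/171, so the rest takes 17/19 ÷ 4/171 = 153/4 hours.

153/4 hours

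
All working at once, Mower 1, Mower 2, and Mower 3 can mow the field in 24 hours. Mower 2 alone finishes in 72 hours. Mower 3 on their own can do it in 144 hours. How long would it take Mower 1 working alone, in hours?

Combined rate is 1/24 per hour.
Known contribution: 1/72 + 1/144 = (2 + 1)/144 = 3/144 = 1/48 per hour.
So Mower 1's rate is 1/24 − 1/48 = 1/48, meaning 48 hours alone.

48 hours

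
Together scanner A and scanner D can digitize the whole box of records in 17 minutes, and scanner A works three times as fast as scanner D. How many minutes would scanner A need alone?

68/3 minutes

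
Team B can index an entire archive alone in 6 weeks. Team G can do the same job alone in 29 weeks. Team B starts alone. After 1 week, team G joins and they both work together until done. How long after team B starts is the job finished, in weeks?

In the first 1 week team B alone does 1/6 of the job, leaving 5/6.
Once everyone is working, combined rate: 1/6 + 1/29 = (29 + 6)/174 = 35/174 per week.
Remaining 5/6 at 35/174 per week takes 29/7 weeks.
Total from the start = 1 + 29/7 = 36/7 weeks.

36/7 weeks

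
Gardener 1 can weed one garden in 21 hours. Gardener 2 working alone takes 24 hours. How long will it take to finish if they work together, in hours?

56/5 hours

With two workers the combined time is the product over the sum: 21·24/(21+24) = 504/45 = 56/5 hours.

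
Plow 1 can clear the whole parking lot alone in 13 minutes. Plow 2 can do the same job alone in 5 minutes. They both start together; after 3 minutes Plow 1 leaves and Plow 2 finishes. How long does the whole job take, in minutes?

50/13 minutes

In the first 3 minutes the combined rate is 18/65, so 54/65 of the job is done, leaving 11/65.
After Plow 1 leaves the rate is 1/5 per minute; the remaining 11/65 takes 11/13 minutes.
Total = 3 + 11/13 = 50/13 minutes.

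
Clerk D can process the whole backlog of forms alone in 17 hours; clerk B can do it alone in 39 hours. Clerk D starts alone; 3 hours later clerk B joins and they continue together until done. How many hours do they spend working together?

39/4 hours

In 3 hours clerk D does 3/17 of the job, leaving 14/17.
Clerk D and clerk B together work at 56/663 per hour, so finishing takes 14/17 ÷ 56/663 = 39/4 hours.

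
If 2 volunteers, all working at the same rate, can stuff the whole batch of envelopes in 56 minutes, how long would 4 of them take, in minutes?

28 minutes

Total work is 2·56 = 112 volunteer-minutes.
With 4 volunteers: 112/4 = 28 minutes.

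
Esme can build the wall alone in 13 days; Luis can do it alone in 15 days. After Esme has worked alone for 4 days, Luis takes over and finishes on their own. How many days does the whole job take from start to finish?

187/13 days

In 4 days Esme does 4/13 of the job, leaving 9/13.
Luis works at 1/15 per day, so finishing takes 9/13 ÷ 1/15 = 135/13 days.
Total time = 4 + 135/13 = 187/13 days.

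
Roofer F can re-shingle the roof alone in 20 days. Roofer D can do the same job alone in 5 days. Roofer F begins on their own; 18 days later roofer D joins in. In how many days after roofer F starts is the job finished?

In the first 18 days roofer F alone does 18/20 = 9/10 of the job, leaving 1/10.
Once everyone is working, combined rate: 1/20 + 1/5 = (1 + 4)/20 = 5/20 = 1/4 per day.
Remaining 1/10 at 1/4 per day takes 2/5 days.
Total from the start = 18 + 2/5 = 92/5 days.

92/5 days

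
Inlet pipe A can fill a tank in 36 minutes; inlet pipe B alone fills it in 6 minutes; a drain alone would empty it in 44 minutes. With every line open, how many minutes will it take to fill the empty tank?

Net rate = 1/36 + 1/6 − 1/44 = (11 + 66 − 9)/396 = 68/396 = 17/99 per minute.
Filling time = 1 ÷ (17/99) = 99/17 minutes.

99/17 minutes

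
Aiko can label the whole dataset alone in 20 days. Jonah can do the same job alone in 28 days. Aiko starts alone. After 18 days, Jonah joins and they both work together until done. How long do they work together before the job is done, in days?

7/6 days

In the first 18 days Aiko alone does 18/20 = 9/10 of the job, leaving 1/10.
Once everyone is working, combined rate: 1/20 + 1/28 = (7 + 5)/140 = 12/140 = 3/35 per day.
Remaining 1/10 at 3/35 per day takes 7/6 days.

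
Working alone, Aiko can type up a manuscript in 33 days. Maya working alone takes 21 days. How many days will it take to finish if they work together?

Combined rate: 1/33 + 1/21 = (7 + 11)/231 = 18/231 = 6/77 per day.
Time = 1 ÷ (6/77) = 77/6 days.

77/6 days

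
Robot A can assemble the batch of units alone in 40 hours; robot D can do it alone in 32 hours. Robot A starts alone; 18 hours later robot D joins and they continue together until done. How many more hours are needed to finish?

88/9 hours

In 18 hours robot A does 18/40 = 9/20 of the job, leaving 11/20.
Robot A and robot D together work at 9/160 per hour, so finishing takes 11/20 ÷ 9/160 = 88/9 hours.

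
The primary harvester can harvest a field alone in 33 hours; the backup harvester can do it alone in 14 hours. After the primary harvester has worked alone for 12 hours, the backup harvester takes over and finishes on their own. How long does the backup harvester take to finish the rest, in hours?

98/11 hours

In 12 hours the primary harvester does 12/33 = 4/11 of the job, leaving 7/11.
The backup harvester works at 1/14 per hour, so finishing takes 7/11 ÷ 1/14 = 98/11 hours.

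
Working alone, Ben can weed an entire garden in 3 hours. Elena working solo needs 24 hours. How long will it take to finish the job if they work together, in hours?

8/3 hours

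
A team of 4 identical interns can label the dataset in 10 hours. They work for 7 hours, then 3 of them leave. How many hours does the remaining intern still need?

One intern does 1/40 of the job per hour.
After 7 hours with 4 interns, 7/10 is done (3/10 left).
With 1 intern the rate is 1/40, so the rest takes 3/10 ÷ 1/40 = 12 hours.

12 hours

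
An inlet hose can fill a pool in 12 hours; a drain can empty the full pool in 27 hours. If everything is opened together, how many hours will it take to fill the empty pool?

Net rate = 1/12 − 1/27 = (9 − 4)/108 = 5/108 per hour.
Filling time = 1 ÷ (5/108) = 108/5 hours.

108/5 hours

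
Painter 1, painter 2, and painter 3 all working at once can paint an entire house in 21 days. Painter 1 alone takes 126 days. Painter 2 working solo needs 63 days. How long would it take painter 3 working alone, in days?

42 days

Combined rate is 1/21 per day.
Known contribution: 1/126 + 1/63 = (1 + 2)/126 = 3/126 = 1/42 per day.
So painter 3's rate is 1/21 − 1/42 = 1/42, meaning 42 days alone.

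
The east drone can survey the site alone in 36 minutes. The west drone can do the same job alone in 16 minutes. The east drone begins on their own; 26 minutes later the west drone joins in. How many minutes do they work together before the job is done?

In the first 26 minutes the east drone alone does 26/36 = 13/18 of the job, leaving 5/18.
Once everyone is working, combined rate: 1/36 + 1/16 = (4 + 9)/144 = 13/144 per minute.
Remaining 5/18 at 13/144 per minute takes 40/13 minutes.

40/13 minutes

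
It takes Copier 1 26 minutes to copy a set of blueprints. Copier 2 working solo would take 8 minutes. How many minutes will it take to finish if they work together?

104/17 minutes

Combined rate: 1/26 + 1/8 = (4 + 13)/104 = 17/104 per minute.
Time = 1 ÷ (17/104) = 104/17 minutes.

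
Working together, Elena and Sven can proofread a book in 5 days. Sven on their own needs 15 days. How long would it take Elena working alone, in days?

Combined rate is 1/5 per day.
Known contribution: 1/15 per day.
So Elena's rate is 1/5 − 1/15 = 2/15, meaning 15/2 days alone.

15/2 days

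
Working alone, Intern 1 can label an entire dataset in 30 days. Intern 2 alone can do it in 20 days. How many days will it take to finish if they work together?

12 days

Combined rate: 1/30 + 1/20 = (2 + 3)/60 = 5/60 = 1/12 per day.
Time = 1 ÷ (1/12) = 12 days.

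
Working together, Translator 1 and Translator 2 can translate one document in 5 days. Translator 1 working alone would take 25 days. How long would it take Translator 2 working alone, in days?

25/4 days

Combined rate is 1/5 per day.
Known contribution: 1/25 per day.
So Translator 2's rate is 1/5 − 1/25 = 4/25, meaning 25/4 days alone.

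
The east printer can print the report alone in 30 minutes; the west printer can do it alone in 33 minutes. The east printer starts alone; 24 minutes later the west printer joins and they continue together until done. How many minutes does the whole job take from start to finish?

190/7 minutes

In 24 minutes the east printer does 24/30 = 4/5 of the job, leaving 1/5.
The east printer and the west printer together work at 7/110 per minute, so finishing takes 1/5 ÷ 7/110 = 22/7 minutes.
Total time = 24 + 22/7 = 190/7 minutes.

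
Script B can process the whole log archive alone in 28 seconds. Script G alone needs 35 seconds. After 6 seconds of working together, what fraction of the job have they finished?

27/70

Combined rate: 1/28 + 1/35 = (5 + 4)/140 = 9/140 per second.
In 6 seconds they complete 6·9/140 = 27/70 of the job.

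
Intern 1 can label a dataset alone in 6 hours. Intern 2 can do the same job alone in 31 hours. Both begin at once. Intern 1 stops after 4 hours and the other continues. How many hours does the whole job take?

31/3 hours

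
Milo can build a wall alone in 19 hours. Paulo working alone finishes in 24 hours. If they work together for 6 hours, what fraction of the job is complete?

Combined rate: 1/19 + 1/24 = (24 + 19)/456 = 43/456 per hour.
In 6 hours they complete 6·43/456 = 43/76 of the job.

43/76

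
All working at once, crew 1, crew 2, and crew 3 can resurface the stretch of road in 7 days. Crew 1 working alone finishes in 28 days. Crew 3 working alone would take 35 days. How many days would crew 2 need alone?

Combined rate is 1/7 per day.
Known contribution: 1/28 + 1/35 = (5 + 4)/140 = 9/140 per day.
So crew 2's rate is 1/7 − 9/140 = 11/140, meaning 140/11 days alone.

140/11 days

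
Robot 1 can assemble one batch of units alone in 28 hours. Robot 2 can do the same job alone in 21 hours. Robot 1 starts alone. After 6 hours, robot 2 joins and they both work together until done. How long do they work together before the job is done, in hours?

In the first 6 hours robot 1 alone does 6/28 = 3/14 of the job, leaving 11/14.
Once everyone is working, combined rate: 1/28 + 1/21 = (3 + 4)/84 = 7/84 = 1/12 per hour.
Remaining 11/14 at 1/12 per hour takes 66/7 hours.

66/7 hours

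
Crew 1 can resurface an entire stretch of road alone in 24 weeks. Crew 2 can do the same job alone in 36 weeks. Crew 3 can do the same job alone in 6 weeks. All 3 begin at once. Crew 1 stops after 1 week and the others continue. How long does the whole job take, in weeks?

69/14 weeks

In the first 1 week the combined rate is 17/72, so 17/72 of the job is done, leaving 55/72.
After crew 1 leaves the rate is 7/36 per week; the remaining 55/72 takes 55/14 weeks.
Total = 1 + 55/14 = 69/14 weeks.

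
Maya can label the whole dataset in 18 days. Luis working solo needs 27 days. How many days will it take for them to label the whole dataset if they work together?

With two workers the combined time is the product over the sum: 18·27/(18+27) = 486/45 = 54/5 days.

54/5 days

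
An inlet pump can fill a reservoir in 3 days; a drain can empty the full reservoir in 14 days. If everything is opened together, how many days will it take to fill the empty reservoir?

42/11 days

Net rate = 1/3 − 1/14 = (14 − 3)/42 = 11/42 per day.
Filling time = 1 ÷ (11/42) = 42/11 days.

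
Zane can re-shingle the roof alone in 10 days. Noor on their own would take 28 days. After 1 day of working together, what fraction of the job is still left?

121/140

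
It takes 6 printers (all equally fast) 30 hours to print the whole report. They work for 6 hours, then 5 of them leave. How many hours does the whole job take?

150 hours

One printer does 1/180 of the job per hour.
After 6 hours with 6 printers, 1/5 is done (4/5 left).
With 1 printer the rate is 1/180, so the rest takes 4/5 ÷ 1/180 = 144 hours.
Total = 6 + 144 = 150 hours.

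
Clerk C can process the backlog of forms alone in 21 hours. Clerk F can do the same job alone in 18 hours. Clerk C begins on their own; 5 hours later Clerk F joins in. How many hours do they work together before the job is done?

In the first 5 hours Clerk C alone does 5/21 of the job, leaving 16/21.
Once everyone is working, combined rate: 1/21 + 1/18 = (6 + 7)/126 = 13/126 per hour.
Remaining 16/21 at 13/126 per hour takes 96/13 hours.

96/13 hours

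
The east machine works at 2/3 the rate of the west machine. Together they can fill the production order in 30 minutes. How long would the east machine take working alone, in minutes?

75 minutes

Let the west machine's rate be r; then the east machine's rate is (2/3)r, so together (2/3 + 1)r = (5/3)r = 1/30.
Thus r = 1/50 per minute.
The west machine alone: 50 minutes; the east machine alone: 75 minutes.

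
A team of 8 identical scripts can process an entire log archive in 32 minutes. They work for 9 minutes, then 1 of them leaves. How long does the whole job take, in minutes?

247/7 minutes

One script does 1/256 of the job per minute.
After 9 minutes with 8 scripts, 9/32 is done (23/32 left).
With 7 scripts the rate is 7/256, so the rest takes 23/32 ÷ 7/256 = 184/7 minutes.
Total = 9 + 184/7 = 247/7 minutes.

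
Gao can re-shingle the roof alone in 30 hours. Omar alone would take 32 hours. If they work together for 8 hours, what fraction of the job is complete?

31/60

Combined rate: 1/30 + 1/32 = (16 + 15)/480 = 31/480 per hour.
In 8 hours they complete 8·31/480 = 31/60 of the job.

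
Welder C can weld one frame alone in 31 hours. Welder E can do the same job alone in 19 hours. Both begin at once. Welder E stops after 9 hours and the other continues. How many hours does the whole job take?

In the first 9 hours the combined rate is 50/589, so 450/589 of the job is done, leaving 139/589.
After Welder E leaves the rate is 1/31 per hour; the remaining 139/589 takes 139/19 hours.
Total = 9 + 139/19 = 310/19 hours.

310/19 hours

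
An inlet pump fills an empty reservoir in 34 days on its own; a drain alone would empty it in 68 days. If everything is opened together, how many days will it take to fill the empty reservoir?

Net rate = 1/34 − 1/68 = (2 − 1)/68 = 1/68 per day.
Filling time = 1 ÷ (1/68) = 68 days.

68 days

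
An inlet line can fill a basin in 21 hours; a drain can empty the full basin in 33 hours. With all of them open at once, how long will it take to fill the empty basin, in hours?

Net rate = 1/21 − 1/33 = (11 − 7)/231 = 4/231 per hour.
Filling time = 1 ÷ (4/231) = 231/4 hours.

231/4 hours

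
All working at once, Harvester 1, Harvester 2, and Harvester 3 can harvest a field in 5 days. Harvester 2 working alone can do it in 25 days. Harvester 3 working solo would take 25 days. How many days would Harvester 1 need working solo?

Combined rate is 1/5 per day.
Known contribution: 1/25 + 1/25 = (1 + 1)/25 = 2/25 per day.
So Harvester 1's rate is 1/5 − 2/25 = 3/25, meaning 25/3 days alone.

25/3 days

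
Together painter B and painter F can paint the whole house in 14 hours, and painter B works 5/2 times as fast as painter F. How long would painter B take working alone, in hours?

98/5 hours

Let painter F's rate be r; then painter B's rate is (5/2)r, so together (5/2 + 1)r = (7/2)r = 1/14.
Thus r = 1/49 per hour.
Painter F alone: 49 hours; painter B alone: 98/5 hours.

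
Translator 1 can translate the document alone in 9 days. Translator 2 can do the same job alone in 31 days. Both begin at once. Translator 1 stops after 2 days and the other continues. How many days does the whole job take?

217/9 days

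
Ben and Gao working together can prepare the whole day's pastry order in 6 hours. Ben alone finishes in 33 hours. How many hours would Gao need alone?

22/3 hours

Combined rate is 1/6 per hour.
Known contribution: 1/33 per hour.
So Gao's rate is 1/6 − 1/33 = 3/22, meaning 22/3 hours alone.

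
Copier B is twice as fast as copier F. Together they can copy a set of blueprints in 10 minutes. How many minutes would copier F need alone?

30 minutes

Let copier F's rate be r; then copier B's rate is 2r, so together (2 + 1)r = 3r = 1/10.
Thus r = 1/30 per minute.
Copier F alone: 30 minutes; copier B alone: 15 minutes.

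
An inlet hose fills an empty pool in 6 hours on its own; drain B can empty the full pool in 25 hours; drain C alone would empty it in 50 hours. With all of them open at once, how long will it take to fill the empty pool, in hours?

Net rate = 1/6 − 1/25 − 1/50 = (25 − 6 − 3)/150 = 16/150 = 8/75 per hour.
Filling time = 1 ÷ (8/75) = 75/8 hours.

75/8 hours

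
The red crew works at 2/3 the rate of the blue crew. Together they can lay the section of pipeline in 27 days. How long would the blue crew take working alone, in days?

Let the blue crew's rate be r; then the red crew's rate is (2/3)r, so together (2/3 + 1)r = (5/3)r = 1/27.
Thus r = 1/45 per day.
The blue crew alone: 45 days; the red crew alone: 135/2 days.

45 days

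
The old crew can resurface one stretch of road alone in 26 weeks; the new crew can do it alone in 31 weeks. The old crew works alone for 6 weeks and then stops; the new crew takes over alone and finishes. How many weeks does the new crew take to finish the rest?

310/13 weeks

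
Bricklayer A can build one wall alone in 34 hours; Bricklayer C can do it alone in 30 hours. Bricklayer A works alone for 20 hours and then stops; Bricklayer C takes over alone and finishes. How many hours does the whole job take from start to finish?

550/17 hours

In 20 hours Bricklayer A does 20/34 = 10/17 of the job, leaving 7/17.
Bricklayer C works at 1/30 per hour, so finishing takes 7/17 ÷ 1/30 = 210/17 hours.
Total time = 20 + 210/17 = 550/17 hours.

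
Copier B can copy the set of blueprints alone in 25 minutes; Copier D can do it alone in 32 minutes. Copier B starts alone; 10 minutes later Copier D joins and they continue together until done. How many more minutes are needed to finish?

In 10 minutes Copier B does 10/25 = 2/5 of the job, leaving 3/5.
Copier B and Copier D together work at 57/800 per minute, so finishing takes 3/5 ÷ 57/800 = 160/19 minutes.

160/19 minutes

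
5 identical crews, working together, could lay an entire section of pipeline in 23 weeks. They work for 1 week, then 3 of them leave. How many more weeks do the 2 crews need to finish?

One crew does 1/115 of the job per week.
After 1 week with 5 crews, 1/23 is done (22/23 left).
With 2 crews the rate is 2/115, so the rest takes 22/23 ÷ 2/115 = 55 weeks.

55 weeks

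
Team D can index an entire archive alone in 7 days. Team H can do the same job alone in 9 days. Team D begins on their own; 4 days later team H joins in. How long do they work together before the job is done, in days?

27/16 days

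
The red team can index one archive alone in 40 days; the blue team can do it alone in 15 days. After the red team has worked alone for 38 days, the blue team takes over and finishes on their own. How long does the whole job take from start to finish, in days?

155/4 days

In 38 days the red team does 38/40 = 19/20 of the job, leaving 1/20.
The blue team works at 1/15 per day, so finishing takes 1/20 ÷ 1/15 = 3/4 days.
Total time = 38 + 3/4 = 155/4 days.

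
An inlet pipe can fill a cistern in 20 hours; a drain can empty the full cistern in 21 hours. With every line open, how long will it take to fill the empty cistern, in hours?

420 hours

Net rate = 1/20 − 1/21 = (21 − 20)/420 = 1/420 per hour.
Filling time = 1 ÷ (1/420) = 420 hours.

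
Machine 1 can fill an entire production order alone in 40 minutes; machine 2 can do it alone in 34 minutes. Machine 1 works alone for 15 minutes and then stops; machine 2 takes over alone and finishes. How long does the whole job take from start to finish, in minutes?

145/4 minutes

In 15 minutes machine 1 does 15/40 = 3/8 of the job, leaving 5/8.
Machine 2 works at 1/34 per minute, so finishing takes 5/8 ÷ 1/34 = 85/4 minutes.
Total time = 15 + 85/4 = 145/4 minutes.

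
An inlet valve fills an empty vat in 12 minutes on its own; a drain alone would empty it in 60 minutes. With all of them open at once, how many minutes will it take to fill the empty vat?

Net rate = 1/12 − 1/60 = (5 − 1)/60 = 4/60 = 1/15 per minute.
Filling time = 1 ÷ (1/15) = 15 minutes.

15 minutes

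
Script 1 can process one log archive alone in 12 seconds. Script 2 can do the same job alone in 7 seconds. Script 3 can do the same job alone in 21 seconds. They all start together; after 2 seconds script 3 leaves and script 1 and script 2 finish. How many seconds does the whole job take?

4 seconds

In the first 2 seconds the combined rate is 23/84, so 23/42 of the job is done, leaving 19/42.
After script 3 leaves the rate is 19/84 per second; the remaining 19/42 takes 2 seconds.
Total = 2 + 2 = 4 seconds.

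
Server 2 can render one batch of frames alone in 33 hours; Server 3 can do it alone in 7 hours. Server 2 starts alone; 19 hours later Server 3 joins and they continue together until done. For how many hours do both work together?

In 19 hours Server 2 does 19/33 of the job, leaving 14/33.
Server 2 and Server 3 together work at 40/231 per hour, so finishing takes 14/33 ÷ 40/231 = 49/20 hours.

49/20 hours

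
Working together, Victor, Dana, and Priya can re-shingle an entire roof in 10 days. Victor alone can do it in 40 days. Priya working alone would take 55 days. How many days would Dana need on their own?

Combined rate is 1/10 per day.
Known contribution: 1/40 + 1/55 = (11 + 8)/440 = 19/440 per day.
So Dana's rate is 1/10 − 19/440 = 5/88, meaning 88/5 days alone.

88/5 days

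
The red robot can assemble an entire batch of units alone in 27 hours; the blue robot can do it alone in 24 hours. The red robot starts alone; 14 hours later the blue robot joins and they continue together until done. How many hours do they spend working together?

104/17 hours

In 14 hours the red robot does 14/27 of the job, leaving 13/27.
The red robot and the blue robot together work at 17/216 per hour, so finishing takes 13/27 ÷ 17/216 = 104/17 hours.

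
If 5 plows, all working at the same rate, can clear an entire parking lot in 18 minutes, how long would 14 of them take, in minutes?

45/7 minutes

Total work is 5·18 = 90 plow-minutes.
With 14 plows: 90/14 = 45/7 minutes.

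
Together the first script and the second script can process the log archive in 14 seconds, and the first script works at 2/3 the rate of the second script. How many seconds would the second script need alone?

70/3 seconds

Let the second script's rate be r; then the first script's rate is (2/3)r, so together (2/3 + 1)r = (5/3)r = 1/14.
Thus r = 3/70 per second.
The second script alone: 70/3 seconds; the first script alone: 35 seconds.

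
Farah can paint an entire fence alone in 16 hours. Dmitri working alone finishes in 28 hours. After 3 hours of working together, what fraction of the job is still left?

79/112

Combined rate: 1/16 + 1/28 = (7 + 4)/112 = 11/112 per hour.
In 3 hours they complete 3·11/112 = 33/112 of the job.
So 79/112 remains.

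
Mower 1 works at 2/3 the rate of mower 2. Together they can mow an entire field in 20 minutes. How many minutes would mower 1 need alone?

Let mower 2's rate be r; then mower 1's rate is (2/3)r, so together (2/3 + 1)r = (5/3)r = 1/20.
Thus r = 3/100 per minute.
Mower 2 alone: 100/3 minutes; mower 1 alone: 50 minutes.

50 minutes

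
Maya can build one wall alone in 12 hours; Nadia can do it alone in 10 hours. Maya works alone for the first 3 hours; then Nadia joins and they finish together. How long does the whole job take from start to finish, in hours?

78/11 hours

In 3 hours Maya does 3/12 = 1/4 of the job, leaving 3/4.
Maya and Nadia together work at 11/60 per hour, so finishing takes 3/4 ÷ 11/60 = 45/11 hours.
Total time = 3 + 45/11 = 78/11 hours.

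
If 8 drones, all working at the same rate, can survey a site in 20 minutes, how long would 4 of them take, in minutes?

Total work is 8·20 = 160 drone-minutes.
With 4 drones: 160/4 = 40 minutes.

40 minutes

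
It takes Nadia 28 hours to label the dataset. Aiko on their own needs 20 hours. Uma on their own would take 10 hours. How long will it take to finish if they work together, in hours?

70/13 hours

Combined rate: 1/28 + 1/20 + 1/10 = (5 + 7 + 14)/140 = 26/140 = 13/70 per hour.
Time = 1 ÷ (13/70) = 70/13 hours.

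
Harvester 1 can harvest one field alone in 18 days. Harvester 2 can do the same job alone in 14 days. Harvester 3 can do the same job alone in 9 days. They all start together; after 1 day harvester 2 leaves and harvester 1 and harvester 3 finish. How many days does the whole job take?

39/7 days

In the first 1 day the combined rate is 5/21, so 5/21 of the job is done, leaving 16/21.
After harvester 2 leaves the rate is 1/6 per day; the remaining 16/21 takes 32/7 days.
Total = 1 + 32/7 = 39/7 days.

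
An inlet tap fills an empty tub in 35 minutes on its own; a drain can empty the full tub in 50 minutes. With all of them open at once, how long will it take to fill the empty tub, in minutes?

Net rate = 1/35 − 1/50 = (10 − 7)/350 = 3/350 per minute.
Filling time = 1 ÷ (3/350) = 350/3 minutes.

350/3 minutes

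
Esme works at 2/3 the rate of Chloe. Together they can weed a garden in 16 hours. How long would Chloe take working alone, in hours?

Let Chloe's rate be r; then Esme's rate is (2/3)r, so together (2/3 + 1)r = (5/3)r = 1/16.
Thus r = 3/80 per hour.
Chloe alone: 80/3 hours; Esme alone: 40 hours.

80/3 hours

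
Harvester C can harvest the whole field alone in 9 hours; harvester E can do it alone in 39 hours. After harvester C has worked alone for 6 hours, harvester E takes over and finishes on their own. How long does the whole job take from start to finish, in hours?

In 6 hours harvester C does 6/9 = 2/3 of the job, leaving 1/3.
Harvester E works at 1/39 per hour, so finishing takes 1/3 ÷ 1/39 = 13 hours.
Total time = 6 + 13 = 19 hours.

19 hours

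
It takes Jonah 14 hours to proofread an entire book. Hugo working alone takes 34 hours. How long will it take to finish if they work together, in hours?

Combined rate: 1/14 + 1/34 = (17 + 7)/238 = 24/238 = 12/119 per hour.
Time = 1 ÷ (12/119) = 119/12 hours.

119/12 hours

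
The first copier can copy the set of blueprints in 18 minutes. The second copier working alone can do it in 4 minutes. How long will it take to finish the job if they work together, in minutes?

36/11 minutes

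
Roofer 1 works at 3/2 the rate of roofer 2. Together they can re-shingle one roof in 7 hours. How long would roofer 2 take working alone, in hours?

35/2 hours

Let roofer 2's rate be r; then roofer 1's rate is (3/2)r, so together (3/2 + 1)r = (5/2)r = 1/7.
Thus r = 2/35 per hour.
Roofer 2 alone: 35/2 hours; roofer 1 alone: 35/3 hours.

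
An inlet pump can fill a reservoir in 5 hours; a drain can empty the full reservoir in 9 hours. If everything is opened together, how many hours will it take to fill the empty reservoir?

45/4 hours

Net rate = 1/5 − 1/9 = (9 − 5)/45 = 4/45 per hour.
Filling time = 1 ÷ (4/45) = 45/4 hours.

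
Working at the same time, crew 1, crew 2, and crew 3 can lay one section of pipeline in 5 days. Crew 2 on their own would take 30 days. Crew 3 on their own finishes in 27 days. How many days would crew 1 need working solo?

Combined rate is 1/5 per day.
Known contribution: 1/30 + 1/27 = (9 + 10)/270 = 19/270 per day.
So crew 1's rate is 1/5 − 19/270 = 7/54, meaning 54/7 days alone.

54/7 days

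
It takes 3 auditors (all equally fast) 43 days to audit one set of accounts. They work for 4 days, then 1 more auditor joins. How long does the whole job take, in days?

One auditor does 1/129 of the job per day.
After 4 days with 3 auditors, 4/43 is done (39/43 left).
With 4 auditors the rate is 4/129, so the rest takes 39/43 ÷ 4/129 = 117/4 days.
Total = 4 + 117/4 = 133/4 days.

133/4 days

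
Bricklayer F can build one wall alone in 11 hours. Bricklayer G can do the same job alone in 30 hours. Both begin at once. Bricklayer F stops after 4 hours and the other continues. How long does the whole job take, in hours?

210/11 hours

In the first 4 hours the combined rate is 41/330, so 82/165 of the job is done, leaving 83/165.
After Bricklayer F leaves the rate is 1/30 per hour; the remaining 83/165 takes 166/11 hours.
Total = 4 + 166/11 = 210/11 hours.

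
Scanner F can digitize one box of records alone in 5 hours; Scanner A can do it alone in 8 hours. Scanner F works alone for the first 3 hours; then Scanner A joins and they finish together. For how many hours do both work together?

16/13 hours

In 3 hours Scanner F does 3/5 of the job, leaving 2/5.
Scanner F and Scanner A together work at 13/40 per hour, so finishing takes 2/5 ÷ 13/40 = 16/13 hours.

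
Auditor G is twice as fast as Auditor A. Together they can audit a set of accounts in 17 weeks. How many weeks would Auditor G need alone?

Let Auditor A's rate be r; then Auditor G's rate is 2r, so together (2 + 1)r = 3r = 1/17.
Thus r = 1/51 per week.
Auditor A alone: 51 weeks; Auditor G alone: 51/2 weeks.

51/2 weeks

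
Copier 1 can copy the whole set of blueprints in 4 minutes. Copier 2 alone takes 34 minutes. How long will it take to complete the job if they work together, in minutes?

68/19 minutes

With two workers the combined time is the product over the sum: 4·34/(4+34) = 136/38 = 68/19 minutes.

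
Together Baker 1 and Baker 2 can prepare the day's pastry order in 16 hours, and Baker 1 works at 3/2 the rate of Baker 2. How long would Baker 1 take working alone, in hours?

80/3 hours

Let Baker 2's rate be r; then Baker 1's rate is (3/2)r, so together (3/2 + 1)r = (5/2)r = 1/16.
Thus r = 1/40 per hour.
Baker 2 alone: 40 hours; Baker 1 alone: 80/3 hours.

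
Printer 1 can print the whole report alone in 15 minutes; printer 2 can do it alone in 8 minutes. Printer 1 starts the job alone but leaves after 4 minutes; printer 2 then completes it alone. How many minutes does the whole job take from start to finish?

In 4 minutes printer 1 does 4/15 of the job, leaving 11/15.
Printer 2 works at 1/8 per minute, so finishing takes 11/15 ÷ 1/8 = 88/15 minutes.
Total time = 4 + 88/15 = 148/15 minutes.

148/15 minutes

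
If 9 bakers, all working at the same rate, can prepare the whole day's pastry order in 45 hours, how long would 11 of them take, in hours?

Total work is 9·45 = 405 baker-hours.
With 11 bakers: 405/11 hours.

405/11 hours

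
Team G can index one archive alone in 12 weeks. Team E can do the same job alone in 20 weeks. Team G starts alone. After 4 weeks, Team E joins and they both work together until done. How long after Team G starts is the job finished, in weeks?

9 weeks

In the first 4 weeks Team G alone does 4/12 = 1/3 of the job, leaving 2/3.
Once everyone is working, combined rate: 1/12 + 1/20 = (5 + 3)/60 = 8/60 = 2/15 per week.
Remaining 2/3 at 2/15 per week takes 5 weeks.
Total from the start = 4 + 5 = 9 weeks.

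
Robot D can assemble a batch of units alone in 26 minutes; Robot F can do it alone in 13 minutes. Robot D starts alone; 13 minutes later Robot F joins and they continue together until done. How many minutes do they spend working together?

13/3 minutes

In 13 minutes Robot D does 13/26 = 1/2 of the job, leaving 1/2.
Robot D and Robot F together work at 3/26 per minute, so finishing takes 1/2 ÷ 3/26 = 13/3 minutes.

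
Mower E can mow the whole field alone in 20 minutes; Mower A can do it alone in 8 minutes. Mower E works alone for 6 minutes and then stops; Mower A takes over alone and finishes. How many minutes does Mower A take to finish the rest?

In 6 minutes Mower E does 6/20 = 3/10 of the job, leaving 7/10.
Mower A works at 1/8 per minute, so finishing takes 7/10 ÷ 1/8 = 28/5 minutes.

28/5 minutes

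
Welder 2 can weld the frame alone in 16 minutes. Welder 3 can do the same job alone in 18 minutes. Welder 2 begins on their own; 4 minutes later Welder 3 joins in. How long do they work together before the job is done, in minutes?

In the first 4 minutes Welder 2 alone does 4/16 = 1/4 of the job, leaving 3/4.
Once everyone is working, combined rate: 1/16 + 1/18 = (9 + 8)/144 = 17/144 per minute.
Remaining 3/4 at 17/144 per minute takes 108/17 minutes.

108/17 minutes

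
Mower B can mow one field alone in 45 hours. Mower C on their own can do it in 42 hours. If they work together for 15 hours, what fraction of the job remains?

13/42

Combined rate: 1/45 + 1/42 = (14 + 15)/630 = 29/630 per hour.
In 15 hours they complete 15·29/630 = 29/42 of the job.
So 13/42 remains.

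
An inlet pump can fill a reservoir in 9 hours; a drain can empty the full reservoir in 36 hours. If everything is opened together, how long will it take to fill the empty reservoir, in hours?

Net rate = 1/9 − 1/36 = (4 − 1)/36 = 3/36 = 1/12 per hour.
Filling time = 1 ÷ (1/12) = 12 hours.

12 hours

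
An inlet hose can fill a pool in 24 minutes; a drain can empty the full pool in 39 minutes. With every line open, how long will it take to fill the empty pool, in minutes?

Net rate = 1/24 − 1/39 = (13 − 8)/312 = 5/312 per minute.
Filling time = 1 ÷ (5/312) = 312/5 minutes.

312/5 minutes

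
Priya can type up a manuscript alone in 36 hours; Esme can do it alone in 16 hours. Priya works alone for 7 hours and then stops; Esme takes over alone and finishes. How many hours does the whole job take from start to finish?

In 7 hours Priya does 7/36 of the job, leaving 29/36.
Esme works at 1/16 per hour, so finishing takes 29/36 ÷ 1/16 = 116/9 hours.
Total time = 7 + 116/9 = 179/9 hours.

179/9 hours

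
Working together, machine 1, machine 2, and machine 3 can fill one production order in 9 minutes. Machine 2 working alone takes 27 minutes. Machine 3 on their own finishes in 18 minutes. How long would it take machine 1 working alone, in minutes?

54 minutes

Combined rate is 1/9 per minute.
Known contribution: 1/27 + 1/18 = (2 + 3)/54 = 5/54 per minute.
So machine 1's rate is 1/9 − 5/54 = 1/54, meaning 54 minutes alone.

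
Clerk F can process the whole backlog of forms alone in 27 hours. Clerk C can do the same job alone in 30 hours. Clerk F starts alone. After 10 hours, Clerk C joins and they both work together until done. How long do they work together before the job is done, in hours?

In the first 10 hours Clerk F alone does 10/27 of the job, leaving 17/27.
Once everyone is working, combined rate: 1/27 + 1/30 = (10 + 9)/270 = 19/270 per hour.
Remaining 17/27 at 19/270 per hour takes 170/19 hours.

170/19 hours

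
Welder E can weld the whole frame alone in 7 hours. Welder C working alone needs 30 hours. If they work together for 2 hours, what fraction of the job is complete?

Combined rate: 1/7 + 1/30 = (30 + 7)/210 = 37/210 per hour.
In 2 hours they complete 2·37/210 = 37/105 of the job.

37/105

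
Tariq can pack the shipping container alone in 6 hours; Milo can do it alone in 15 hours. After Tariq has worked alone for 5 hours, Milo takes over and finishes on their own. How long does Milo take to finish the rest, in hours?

In 5 hours Tariq does 5/6 of the job, leaving 1/6.
Milo works at 1/15 per hour, so finishing takes 1/6 ÷ 1/15 = 5/2 hours.

5/2 hours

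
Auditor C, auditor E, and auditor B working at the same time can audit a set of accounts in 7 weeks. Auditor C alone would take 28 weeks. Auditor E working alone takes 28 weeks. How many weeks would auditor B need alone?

14 weeks

Combined rate is 1/7 per week.
Known contribution: 1/28 + 1/28 = (1 + 1)/28 = 2/28 = 1/14 per week.
So auditor B's rate is 1/7 − 1/14 = 1/14, meaning 14 weeks alone.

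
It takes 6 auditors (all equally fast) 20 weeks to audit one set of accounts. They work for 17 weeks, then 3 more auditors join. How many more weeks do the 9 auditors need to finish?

One auditor does 1/120 of the job per week.
After 17 weeks with 6 auditors, 17/20 is done (3/20 left).
With 9 auditors the rate is 9/120 = 3/40, so the rest takes 3/20 ÷ 3/40 = 2 weeks.

2 weeks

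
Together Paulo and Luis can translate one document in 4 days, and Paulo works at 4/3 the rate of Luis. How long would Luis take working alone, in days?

28/3 days

Let Luis's rate be r; then Paulo's rate is (4/3)r, so together (4/3 + 1)r = (7/3)r = 1/4.
Thus r = 3/28 per day.
Luis alone: 28/3 days; Paulo alone: 7 days.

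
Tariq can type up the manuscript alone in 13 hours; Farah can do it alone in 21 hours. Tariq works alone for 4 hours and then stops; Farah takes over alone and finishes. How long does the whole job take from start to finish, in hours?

241/13 hours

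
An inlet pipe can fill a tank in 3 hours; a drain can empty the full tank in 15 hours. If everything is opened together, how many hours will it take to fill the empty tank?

Net rate = 1/3 − 1/15 = (5 − 1)/15 = 4/15 per hour.
Filling time = 1 ÷ (4/15) = 15/4 hours.

15/4 hours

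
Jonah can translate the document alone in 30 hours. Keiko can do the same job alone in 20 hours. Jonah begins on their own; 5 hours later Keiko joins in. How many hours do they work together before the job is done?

10 hours

In the first 5 hours Jonah alone does 5/30 = 1/6 of the job, leaving 5/6.
Once everyone is working, combined rate: 1/30 + 1/20 = (2 + 3)/60 = 5/60 = 1/12 per hour.
Remaining 5/6 at 1/12 per hour takes 10 hours.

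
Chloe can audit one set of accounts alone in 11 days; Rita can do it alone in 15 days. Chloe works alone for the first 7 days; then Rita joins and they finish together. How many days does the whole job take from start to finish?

In 7 days Chloe does 7/11 of the job, leaving 4/11.
Chloe and Rita together work at 26/165 per day, so finishing takes 4/11 ÷ 26/165 = 30/13 days.
Total time = 7 + 30/13 = 121/13 days.

121/13 days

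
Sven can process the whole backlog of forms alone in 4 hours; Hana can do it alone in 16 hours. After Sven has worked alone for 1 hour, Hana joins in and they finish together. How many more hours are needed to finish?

12/5 hours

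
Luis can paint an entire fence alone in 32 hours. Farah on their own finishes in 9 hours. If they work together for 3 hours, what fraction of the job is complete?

41/96

Combined rate: 1/32 + 1/9 = (9 + 32)/288 = 41/288 per hour.
In 3 hours they complete 3·41/288 = 41/96 of the job.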